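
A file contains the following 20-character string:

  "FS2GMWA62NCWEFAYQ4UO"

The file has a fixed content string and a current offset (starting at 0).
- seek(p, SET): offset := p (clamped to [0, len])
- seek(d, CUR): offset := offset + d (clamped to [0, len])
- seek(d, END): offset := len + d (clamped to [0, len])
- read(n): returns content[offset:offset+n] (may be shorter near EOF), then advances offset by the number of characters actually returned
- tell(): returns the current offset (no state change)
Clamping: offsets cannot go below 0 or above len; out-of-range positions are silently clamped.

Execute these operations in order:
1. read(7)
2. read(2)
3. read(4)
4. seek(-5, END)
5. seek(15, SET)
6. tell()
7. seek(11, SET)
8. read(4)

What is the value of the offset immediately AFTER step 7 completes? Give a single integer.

Answer: 11

Derivation:
After 1 (read(7)): returned 'FS2GMWA', offset=7
After 2 (read(2)): returned '62', offset=9
After 3 (read(4)): returned 'NCWE', offset=13
After 4 (seek(-5, END)): offset=15
After 5 (seek(15, SET)): offset=15
After 6 (tell()): offset=15
After 7 (seek(11, SET)): offset=11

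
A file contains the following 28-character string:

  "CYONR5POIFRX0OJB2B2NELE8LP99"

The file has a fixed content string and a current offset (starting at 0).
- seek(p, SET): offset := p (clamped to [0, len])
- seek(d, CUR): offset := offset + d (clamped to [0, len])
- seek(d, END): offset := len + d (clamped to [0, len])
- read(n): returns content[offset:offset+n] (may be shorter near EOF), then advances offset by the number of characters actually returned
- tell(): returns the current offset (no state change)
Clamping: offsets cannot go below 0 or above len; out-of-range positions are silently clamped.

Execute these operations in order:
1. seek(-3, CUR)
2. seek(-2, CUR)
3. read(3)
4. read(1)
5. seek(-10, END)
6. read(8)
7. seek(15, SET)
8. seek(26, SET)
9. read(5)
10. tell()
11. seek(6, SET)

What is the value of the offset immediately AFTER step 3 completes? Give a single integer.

After 1 (seek(-3, CUR)): offset=0
After 2 (seek(-2, CUR)): offset=0
After 3 (read(3)): returned 'CYO', offset=3

Answer: 3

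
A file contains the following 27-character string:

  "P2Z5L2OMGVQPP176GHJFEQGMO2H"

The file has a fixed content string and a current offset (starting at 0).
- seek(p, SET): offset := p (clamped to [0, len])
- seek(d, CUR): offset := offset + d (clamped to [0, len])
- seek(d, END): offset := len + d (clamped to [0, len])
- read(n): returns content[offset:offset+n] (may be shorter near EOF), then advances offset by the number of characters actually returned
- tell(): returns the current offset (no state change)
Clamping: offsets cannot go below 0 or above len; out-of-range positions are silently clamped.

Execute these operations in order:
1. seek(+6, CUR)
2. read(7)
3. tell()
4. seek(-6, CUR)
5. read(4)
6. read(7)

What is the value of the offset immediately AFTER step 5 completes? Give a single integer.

Answer: 11

Derivation:
After 1 (seek(+6, CUR)): offset=6
After 2 (read(7)): returned 'OMGVQPP', offset=13
After 3 (tell()): offset=13
After 4 (seek(-6, CUR)): offset=7
After 5 (read(4)): returned 'MGVQ', offset=11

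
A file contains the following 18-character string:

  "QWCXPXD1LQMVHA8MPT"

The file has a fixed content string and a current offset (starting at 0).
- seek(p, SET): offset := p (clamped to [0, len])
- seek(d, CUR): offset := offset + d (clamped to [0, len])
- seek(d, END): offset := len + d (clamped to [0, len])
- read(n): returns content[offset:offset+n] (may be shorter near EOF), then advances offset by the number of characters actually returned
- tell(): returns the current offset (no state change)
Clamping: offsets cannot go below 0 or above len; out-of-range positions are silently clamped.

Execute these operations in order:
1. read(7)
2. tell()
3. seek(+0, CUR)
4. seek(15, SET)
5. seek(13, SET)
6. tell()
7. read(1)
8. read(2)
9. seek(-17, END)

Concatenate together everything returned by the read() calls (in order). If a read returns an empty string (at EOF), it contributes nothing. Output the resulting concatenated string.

Answer: QWCXPXDA8M

Derivation:
After 1 (read(7)): returned 'QWCXPXD', offset=7
After 2 (tell()): offset=7
After 3 (seek(+0, CUR)): offset=7
After 4 (seek(15, SET)): offset=15
After 5 (seek(13, SET)): offset=13
After 6 (tell()): offset=13
After 7 (read(1)): returned 'A', offset=14
After 8 (read(2)): returned '8M', offset=16
After 9 (seek(-17, END)): offset=1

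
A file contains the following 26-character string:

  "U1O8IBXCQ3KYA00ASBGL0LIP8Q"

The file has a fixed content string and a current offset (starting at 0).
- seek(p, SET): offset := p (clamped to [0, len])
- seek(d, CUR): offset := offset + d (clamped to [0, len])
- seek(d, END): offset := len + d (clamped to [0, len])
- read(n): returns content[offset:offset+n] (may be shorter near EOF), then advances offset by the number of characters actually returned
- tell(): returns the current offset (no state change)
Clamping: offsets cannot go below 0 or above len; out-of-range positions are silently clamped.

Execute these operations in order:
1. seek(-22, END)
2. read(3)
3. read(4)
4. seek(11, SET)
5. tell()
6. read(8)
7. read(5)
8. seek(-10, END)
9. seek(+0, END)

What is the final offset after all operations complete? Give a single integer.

Answer: 26

Derivation:
After 1 (seek(-22, END)): offset=4
After 2 (read(3)): returned 'IBX', offset=7
After 3 (read(4)): returned 'CQ3K', offset=11
After 4 (seek(11, SET)): offset=11
After 5 (tell()): offset=11
After 6 (read(8)): returned 'YA00ASBG', offset=19
After 7 (read(5)): returned 'L0LIP', offset=24
After 8 (seek(-10, END)): offset=16
After 9 (seek(+0, END)): offset=26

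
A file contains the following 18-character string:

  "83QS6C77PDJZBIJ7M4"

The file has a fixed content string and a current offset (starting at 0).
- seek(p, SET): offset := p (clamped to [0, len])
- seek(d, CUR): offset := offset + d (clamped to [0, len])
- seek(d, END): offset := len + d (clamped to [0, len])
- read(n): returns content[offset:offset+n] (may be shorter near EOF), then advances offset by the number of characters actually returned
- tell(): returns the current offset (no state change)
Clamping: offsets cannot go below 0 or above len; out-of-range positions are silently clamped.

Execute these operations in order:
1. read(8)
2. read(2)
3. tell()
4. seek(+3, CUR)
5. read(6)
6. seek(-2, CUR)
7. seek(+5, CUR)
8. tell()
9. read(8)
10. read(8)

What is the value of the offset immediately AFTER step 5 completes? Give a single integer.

Answer: 18

Derivation:
After 1 (read(8)): returned '83QS6C77', offset=8
After 2 (read(2)): returned 'PD', offset=10
After 3 (tell()): offset=10
After 4 (seek(+3, CUR)): offset=13
After 5 (read(6)): returned 'IJ7M4', offset=18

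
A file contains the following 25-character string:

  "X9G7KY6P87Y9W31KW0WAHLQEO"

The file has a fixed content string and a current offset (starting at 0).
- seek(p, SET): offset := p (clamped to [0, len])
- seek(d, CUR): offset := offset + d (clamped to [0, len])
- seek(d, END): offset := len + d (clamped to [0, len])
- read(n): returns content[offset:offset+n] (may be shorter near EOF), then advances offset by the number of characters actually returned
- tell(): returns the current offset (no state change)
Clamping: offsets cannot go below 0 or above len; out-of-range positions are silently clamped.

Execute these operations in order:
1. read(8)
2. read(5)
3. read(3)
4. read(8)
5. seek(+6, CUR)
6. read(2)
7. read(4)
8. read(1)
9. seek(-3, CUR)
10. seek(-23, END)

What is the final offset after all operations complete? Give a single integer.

Answer: 2

Derivation:
After 1 (read(8)): returned 'X9G7KY6P', offset=8
After 2 (read(5)): returned '87Y9W', offset=13
After 3 (read(3)): returned '31K', offset=16
After 4 (read(8)): returned 'W0WAHLQE', offset=24
After 5 (seek(+6, CUR)): offset=25
After 6 (read(2)): returned '', offset=25
After 7 (read(4)): returned '', offset=25
After 8 (read(1)): returned '', offset=25
After 9 (seek(-3, CUR)): offset=22
After 10 (seek(-23, END)): offset=2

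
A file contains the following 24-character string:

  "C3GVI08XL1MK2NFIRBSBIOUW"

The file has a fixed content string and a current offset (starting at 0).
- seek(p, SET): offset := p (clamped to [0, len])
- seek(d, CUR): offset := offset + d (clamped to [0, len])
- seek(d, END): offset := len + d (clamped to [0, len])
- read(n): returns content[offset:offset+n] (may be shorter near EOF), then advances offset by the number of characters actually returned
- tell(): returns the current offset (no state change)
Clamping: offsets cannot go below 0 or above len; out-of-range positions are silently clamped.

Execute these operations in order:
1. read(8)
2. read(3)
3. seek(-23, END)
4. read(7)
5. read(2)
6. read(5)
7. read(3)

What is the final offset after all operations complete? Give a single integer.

Answer: 18

Derivation:
After 1 (read(8)): returned 'C3GVI08X', offset=8
After 2 (read(3)): returned 'L1M', offset=11
After 3 (seek(-23, END)): offset=1
After 4 (read(7)): returned '3GVI08X', offset=8
After 5 (read(2)): returned 'L1', offset=10
After 6 (read(5)): returned 'MK2NF', offset=15
After 7 (read(3)): returned 'IRB', offset=18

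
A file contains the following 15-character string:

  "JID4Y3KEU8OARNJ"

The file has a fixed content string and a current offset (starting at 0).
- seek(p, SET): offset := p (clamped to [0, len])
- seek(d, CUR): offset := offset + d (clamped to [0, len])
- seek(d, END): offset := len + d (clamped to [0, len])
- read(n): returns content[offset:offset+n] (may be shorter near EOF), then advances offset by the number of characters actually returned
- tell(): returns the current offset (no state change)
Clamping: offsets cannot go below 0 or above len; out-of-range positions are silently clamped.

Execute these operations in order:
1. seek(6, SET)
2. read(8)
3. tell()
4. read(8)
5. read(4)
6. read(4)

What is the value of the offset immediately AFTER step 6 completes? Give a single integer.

Answer: 15

Derivation:
After 1 (seek(6, SET)): offset=6
After 2 (read(8)): returned 'KEU8OARN', offset=14
After 3 (tell()): offset=14
After 4 (read(8)): returned 'J', offset=15
After 5 (read(4)): returned '', offset=15
After 6 (read(4)): returned '', offset=15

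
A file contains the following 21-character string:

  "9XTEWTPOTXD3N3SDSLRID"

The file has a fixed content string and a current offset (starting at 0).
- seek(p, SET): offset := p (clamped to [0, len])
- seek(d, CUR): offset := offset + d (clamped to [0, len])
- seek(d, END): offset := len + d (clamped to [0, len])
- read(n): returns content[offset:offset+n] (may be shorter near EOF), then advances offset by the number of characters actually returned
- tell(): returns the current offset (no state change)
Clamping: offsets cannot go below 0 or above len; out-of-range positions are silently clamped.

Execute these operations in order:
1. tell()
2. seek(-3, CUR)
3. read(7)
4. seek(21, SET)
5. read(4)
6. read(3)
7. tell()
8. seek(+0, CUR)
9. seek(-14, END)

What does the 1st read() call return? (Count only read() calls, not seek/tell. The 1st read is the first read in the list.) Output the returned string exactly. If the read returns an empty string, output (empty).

Answer: 9XTEWTP

Derivation:
After 1 (tell()): offset=0
After 2 (seek(-3, CUR)): offset=0
After 3 (read(7)): returned '9XTEWTP', offset=7
After 4 (seek(21, SET)): offset=21
After 5 (read(4)): returned '', offset=21
After 6 (read(3)): returned '', offset=21
After 7 (tell()): offset=21
After 8 (seek(+0, CUR)): offset=21
After 9 (seek(-14, END)): offset=7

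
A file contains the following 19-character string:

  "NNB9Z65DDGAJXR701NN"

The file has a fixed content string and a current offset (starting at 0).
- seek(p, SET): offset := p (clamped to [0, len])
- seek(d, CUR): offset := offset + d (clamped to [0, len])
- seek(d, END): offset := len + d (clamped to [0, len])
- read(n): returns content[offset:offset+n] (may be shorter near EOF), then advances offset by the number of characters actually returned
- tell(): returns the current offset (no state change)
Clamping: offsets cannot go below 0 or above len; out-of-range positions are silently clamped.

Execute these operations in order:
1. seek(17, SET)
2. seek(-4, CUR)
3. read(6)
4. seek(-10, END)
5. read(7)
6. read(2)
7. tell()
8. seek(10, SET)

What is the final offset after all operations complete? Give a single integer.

Answer: 10

Derivation:
After 1 (seek(17, SET)): offset=17
After 2 (seek(-4, CUR)): offset=13
After 3 (read(6)): returned 'R701NN', offset=19
After 4 (seek(-10, END)): offset=9
After 5 (read(7)): returned 'GAJXR70', offset=16
After 6 (read(2)): returned '1N', offset=18
After 7 (tell()): offset=18
After 8 (seek(10, SET)): offset=10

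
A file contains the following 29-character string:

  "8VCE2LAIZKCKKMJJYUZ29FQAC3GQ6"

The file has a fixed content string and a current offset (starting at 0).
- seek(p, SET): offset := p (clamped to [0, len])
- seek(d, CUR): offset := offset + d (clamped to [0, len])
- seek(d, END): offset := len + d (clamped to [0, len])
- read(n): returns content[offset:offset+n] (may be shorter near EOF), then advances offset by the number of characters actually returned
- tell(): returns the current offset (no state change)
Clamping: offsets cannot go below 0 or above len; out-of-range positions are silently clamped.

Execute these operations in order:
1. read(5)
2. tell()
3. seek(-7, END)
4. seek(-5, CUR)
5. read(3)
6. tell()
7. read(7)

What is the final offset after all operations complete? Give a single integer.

Answer: 27

Derivation:
After 1 (read(5)): returned '8VCE2', offset=5
After 2 (tell()): offset=5
After 3 (seek(-7, END)): offset=22
After 4 (seek(-5, CUR)): offset=17
After 5 (read(3)): returned 'UZ2', offset=20
After 6 (tell()): offset=20
After 7 (read(7)): returned '9FQAC3G', offset=27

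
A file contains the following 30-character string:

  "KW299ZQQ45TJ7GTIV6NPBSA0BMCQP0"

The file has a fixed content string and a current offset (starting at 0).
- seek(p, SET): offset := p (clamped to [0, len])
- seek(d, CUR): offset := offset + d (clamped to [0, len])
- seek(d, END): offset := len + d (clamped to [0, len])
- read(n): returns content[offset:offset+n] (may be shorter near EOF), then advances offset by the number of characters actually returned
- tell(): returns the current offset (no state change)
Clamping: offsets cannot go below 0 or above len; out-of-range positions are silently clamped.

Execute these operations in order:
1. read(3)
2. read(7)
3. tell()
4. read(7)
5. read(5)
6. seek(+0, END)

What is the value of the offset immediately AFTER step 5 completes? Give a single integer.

After 1 (read(3)): returned 'KW2', offset=3
After 2 (read(7)): returned '99ZQQ45', offset=10
After 3 (tell()): offset=10
After 4 (read(7)): returned 'TJ7GTIV', offset=17
After 5 (read(5)): returned '6NPBS', offset=22

Answer: 22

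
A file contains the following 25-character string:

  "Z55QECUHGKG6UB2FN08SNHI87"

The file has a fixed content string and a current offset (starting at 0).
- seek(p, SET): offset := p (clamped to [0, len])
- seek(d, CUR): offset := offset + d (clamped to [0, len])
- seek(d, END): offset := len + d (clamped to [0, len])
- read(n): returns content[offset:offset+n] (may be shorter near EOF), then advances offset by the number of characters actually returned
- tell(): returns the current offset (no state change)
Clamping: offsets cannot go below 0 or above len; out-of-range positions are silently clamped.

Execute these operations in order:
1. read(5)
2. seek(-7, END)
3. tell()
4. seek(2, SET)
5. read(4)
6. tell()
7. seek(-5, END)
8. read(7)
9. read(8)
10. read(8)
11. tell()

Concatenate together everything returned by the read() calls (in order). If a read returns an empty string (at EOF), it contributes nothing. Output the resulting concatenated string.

After 1 (read(5)): returned 'Z55QE', offset=5
After 2 (seek(-7, END)): offset=18
After 3 (tell()): offset=18
After 4 (seek(2, SET)): offset=2
After 5 (read(4)): returned '5QEC', offset=6
After 6 (tell()): offset=6
After 7 (seek(-5, END)): offset=20
After 8 (read(7)): returned 'NHI87', offset=25
After 9 (read(8)): returned '', offset=25
After 10 (read(8)): returned '', offset=25
After 11 (tell()): offset=25

Answer: Z55QE5QECNHI87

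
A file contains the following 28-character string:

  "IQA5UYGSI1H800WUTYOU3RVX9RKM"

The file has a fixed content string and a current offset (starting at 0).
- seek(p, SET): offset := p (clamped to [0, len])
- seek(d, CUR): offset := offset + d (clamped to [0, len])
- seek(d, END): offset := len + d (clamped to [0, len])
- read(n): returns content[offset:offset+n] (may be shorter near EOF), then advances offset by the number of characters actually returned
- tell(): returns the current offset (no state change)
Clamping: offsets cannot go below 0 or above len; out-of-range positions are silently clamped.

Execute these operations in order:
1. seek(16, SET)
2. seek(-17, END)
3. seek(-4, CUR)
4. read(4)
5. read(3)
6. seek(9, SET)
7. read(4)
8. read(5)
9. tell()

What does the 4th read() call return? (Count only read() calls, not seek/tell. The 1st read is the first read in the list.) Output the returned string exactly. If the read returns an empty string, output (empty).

After 1 (seek(16, SET)): offset=16
After 2 (seek(-17, END)): offset=11
After 3 (seek(-4, CUR)): offset=7
After 4 (read(4)): returned 'SI1H', offset=11
After 5 (read(3)): returned '800', offset=14
After 6 (seek(9, SET)): offset=9
After 7 (read(4)): returned '1H80', offset=13
After 8 (read(5)): returned '0WUTY', offset=18
After 9 (tell()): offset=18

Answer: 0WUTY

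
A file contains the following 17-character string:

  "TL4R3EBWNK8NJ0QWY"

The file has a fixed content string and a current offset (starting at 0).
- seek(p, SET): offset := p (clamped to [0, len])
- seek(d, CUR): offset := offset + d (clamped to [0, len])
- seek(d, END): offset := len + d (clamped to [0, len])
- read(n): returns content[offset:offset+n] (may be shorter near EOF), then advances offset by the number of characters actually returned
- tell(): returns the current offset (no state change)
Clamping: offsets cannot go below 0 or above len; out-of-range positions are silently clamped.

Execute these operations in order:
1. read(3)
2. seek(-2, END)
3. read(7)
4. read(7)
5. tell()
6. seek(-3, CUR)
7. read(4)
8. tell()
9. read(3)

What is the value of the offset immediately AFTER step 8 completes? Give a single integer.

After 1 (read(3)): returned 'TL4', offset=3
After 2 (seek(-2, END)): offset=15
After 3 (read(7)): returned 'WY', offset=17
After 4 (read(7)): returned '', offset=17
After 5 (tell()): offset=17
After 6 (seek(-3, CUR)): offset=14
After 7 (read(4)): returned 'QWY', offset=17
After 8 (tell()): offset=17

Answer: 17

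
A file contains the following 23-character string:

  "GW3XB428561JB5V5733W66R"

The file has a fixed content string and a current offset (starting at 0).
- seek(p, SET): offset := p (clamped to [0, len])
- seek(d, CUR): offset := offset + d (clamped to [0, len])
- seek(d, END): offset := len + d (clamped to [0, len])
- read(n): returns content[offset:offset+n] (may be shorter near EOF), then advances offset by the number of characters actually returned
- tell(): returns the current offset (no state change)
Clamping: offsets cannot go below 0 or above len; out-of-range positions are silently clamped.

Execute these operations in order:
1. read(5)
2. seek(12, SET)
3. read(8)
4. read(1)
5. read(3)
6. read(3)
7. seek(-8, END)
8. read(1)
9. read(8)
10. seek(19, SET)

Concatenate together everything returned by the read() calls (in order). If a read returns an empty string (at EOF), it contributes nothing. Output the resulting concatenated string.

Answer: GW3XBB5V5733W66R5733W66R

Derivation:
After 1 (read(5)): returned 'GW3XB', offset=5
After 2 (seek(12, SET)): offset=12
After 3 (read(8)): returned 'B5V5733W', offset=20
After 4 (read(1)): returned '6', offset=21
After 5 (read(3)): returned '6R', offset=23
After 6 (read(3)): returned '', offset=23
After 7 (seek(-8, END)): offset=15
After 8 (read(1)): returned '5', offset=16
After 9 (read(8)): returned '733W66R', offset=23
After 10 (seek(19, SET)): offset=19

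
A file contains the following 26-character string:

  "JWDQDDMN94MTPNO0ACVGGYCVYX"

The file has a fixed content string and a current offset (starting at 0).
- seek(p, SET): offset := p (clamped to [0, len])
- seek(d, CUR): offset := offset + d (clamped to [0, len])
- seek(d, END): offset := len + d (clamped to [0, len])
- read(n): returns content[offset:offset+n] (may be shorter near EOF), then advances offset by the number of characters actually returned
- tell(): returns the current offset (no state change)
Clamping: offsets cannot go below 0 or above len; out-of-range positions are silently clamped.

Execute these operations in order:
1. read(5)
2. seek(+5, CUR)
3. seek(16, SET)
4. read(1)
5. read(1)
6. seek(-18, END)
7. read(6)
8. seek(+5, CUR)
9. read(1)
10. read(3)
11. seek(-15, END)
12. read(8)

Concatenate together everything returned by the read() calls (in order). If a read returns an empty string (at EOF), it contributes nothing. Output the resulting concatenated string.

After 1 (read(5)): returned 'JWDQD', offset=5
After 2 (seek(+5, CUR)): offset=10
After 3 (seek(16, SET)): offset=16
After 4 (read(1)): returned 'A', offset=17
After 5 (read(1)): returned 'C', offset=18
After 6 (seek(-18, END)): offset=8
After 7 (read(6)): returned '94MTPN', offset=14
After 8 (seek(+5, CUR)): offset=19
After 9 (read(1)): returned 'G', offset=20
After 10 (read(3)): returned 'GYC', offset=23
After 11 (seek(-15, END)): offset=11
After 12 (read(8)): returned 'TPNO0ACV', offset=19

Answer: JWDQDAC94MTPNGGYCTPNO0ACV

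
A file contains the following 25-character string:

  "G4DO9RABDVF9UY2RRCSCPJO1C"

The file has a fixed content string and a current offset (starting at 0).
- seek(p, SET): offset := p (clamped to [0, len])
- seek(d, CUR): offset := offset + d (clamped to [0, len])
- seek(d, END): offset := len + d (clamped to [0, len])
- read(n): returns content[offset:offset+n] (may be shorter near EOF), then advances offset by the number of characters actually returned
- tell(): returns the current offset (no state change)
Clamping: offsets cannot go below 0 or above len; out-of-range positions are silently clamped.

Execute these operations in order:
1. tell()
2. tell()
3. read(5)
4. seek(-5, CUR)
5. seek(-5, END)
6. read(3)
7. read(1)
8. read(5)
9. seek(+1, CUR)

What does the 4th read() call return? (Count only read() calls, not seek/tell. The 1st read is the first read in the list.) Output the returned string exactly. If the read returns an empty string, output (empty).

After 1 (tell()): offset=0
After 2 (tell()): offset=0
After 3 (read(5)): returned 'G4DO9', offset=5
After 4 (seek(-5, CUR)): offset=0
After 5 (seek(-5, END)): offset=20
After 6 (read(3)): returned 'PJO', offset=23
After 7 (read(1)): returned '1', offset=24
After 8 (read(5)): returned 'C', offset=25
After 9 (seek(+1, CUR)): offset=25

Answer: C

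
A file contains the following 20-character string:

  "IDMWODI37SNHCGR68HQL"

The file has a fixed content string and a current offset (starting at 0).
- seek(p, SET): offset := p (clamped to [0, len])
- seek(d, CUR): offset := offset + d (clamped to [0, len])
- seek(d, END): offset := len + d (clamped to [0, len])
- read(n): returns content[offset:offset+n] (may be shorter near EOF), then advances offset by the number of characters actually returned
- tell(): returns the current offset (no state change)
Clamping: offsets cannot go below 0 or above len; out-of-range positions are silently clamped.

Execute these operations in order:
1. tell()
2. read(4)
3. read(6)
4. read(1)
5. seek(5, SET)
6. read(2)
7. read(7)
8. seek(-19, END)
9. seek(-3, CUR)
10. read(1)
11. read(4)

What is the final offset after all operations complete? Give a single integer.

Answer: 5

Derivation:
After 1 (tell()): offset=0
After 2 (read(4)): returned 'IDMW', offset=4
After 3 (read(6)): returned 'ODI37S', offset=10
After 4 (read(1)): returned 'N', offset=11
After 5 (seek(5, SET)): offset=5
After 6 (read(2)): returned 'DI', offset=7
After 7 (read(7)): returned '37SNHCG', offset=14
After 8 (seek(-19, END)): offset=1
After 9 (seek(-3, CUR)): offset=0
After 10 (read(1)): returned 'I', offset=1
After 11 (read(4)): returned 'DMWO', offset=5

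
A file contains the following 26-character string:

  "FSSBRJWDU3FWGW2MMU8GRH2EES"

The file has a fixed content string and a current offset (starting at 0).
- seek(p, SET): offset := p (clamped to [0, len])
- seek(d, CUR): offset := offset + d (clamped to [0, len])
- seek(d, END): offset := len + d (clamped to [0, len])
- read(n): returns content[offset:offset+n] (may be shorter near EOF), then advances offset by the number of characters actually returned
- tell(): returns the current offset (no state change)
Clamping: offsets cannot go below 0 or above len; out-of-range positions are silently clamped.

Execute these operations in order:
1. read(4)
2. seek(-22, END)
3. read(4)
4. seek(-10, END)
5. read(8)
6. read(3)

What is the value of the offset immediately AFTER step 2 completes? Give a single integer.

After 1 (read(4)): returned 'FSSB', offset=4
After 2 (seek(-22, END)): offset=4

Answer: 4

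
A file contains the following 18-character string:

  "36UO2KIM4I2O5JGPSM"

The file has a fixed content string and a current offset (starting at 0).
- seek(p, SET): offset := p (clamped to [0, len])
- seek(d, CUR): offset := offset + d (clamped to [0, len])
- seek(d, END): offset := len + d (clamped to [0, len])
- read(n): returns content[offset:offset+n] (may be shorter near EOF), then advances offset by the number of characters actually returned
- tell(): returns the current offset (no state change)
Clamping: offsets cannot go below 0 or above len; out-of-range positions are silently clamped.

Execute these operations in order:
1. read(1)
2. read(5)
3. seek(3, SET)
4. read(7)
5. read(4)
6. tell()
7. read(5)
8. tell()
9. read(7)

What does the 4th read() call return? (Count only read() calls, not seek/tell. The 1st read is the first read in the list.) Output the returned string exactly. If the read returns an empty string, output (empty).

Answer: 2O5J

Derivation:
After 1 (read(1)): returned '3', offset=1
After 2 (read(5)): returned '6UO2K', offset=6
After 3 (seek(3, SET)): offset=3
After 4 (read(7)): returned 'O2KIM4I', offset=10
After 5 (read(4)): returned '2O5J', offset=14
After 6 (tell()): offset=14
After 7 (read(5)): returned 'GPSM', offset=18
After 8 (tell()): offset=18
After 9 (read(7)): returned '', offset=18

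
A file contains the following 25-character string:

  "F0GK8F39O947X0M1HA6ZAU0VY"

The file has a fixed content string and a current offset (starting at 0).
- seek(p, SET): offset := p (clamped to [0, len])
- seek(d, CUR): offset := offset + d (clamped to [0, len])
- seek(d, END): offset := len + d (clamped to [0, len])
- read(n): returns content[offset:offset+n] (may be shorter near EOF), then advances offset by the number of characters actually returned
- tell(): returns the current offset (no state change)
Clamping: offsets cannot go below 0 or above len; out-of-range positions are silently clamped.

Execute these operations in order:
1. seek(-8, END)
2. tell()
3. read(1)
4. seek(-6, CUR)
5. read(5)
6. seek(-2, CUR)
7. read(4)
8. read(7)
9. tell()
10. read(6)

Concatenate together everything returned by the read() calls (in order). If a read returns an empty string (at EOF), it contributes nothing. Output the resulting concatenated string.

After 1 (seek(-8, END)): offset=17
After 2 (tell()): offset=17
After 3 (read(1)): returned 'A', offset=18
After 4 (seek(-6, CUR)): offset=12
After 5 (read(5)): returned 'X0M1H', offset=17
After 6 (seek(-2, CUR)): offset=15
After 7 (read(4)): returned '1HA6', offset=19
After 8 (read(7)): returned 'ZAU0VY', offset=25
After 9 (tell()): offset=25
After 10 (read(6)): returned '', offset=25

Answer: AX0M1H1HA6ZAU0VY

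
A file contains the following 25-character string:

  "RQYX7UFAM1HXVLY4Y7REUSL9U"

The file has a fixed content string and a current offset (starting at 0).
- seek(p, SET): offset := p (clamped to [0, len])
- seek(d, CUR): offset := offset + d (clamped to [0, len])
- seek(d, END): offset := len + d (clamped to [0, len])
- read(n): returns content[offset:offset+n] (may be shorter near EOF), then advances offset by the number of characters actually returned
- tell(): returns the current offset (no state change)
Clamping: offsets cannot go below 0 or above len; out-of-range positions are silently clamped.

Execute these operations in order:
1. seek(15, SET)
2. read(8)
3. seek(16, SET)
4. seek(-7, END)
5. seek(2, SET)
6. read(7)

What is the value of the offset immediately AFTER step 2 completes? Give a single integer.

Answer: 23

Derivation:
After 1 (seek(15, SET)): offset=15
After 2 (read(8)): returned '4Y7REUSL', offset=23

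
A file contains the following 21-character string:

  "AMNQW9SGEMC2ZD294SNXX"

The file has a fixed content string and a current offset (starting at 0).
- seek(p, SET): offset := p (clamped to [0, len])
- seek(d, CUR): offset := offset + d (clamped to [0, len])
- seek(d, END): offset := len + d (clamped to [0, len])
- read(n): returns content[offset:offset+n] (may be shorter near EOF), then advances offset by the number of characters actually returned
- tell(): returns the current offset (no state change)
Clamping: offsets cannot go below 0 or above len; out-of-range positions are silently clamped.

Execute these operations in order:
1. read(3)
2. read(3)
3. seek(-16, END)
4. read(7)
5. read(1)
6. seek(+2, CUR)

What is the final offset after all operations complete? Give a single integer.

After 1 (read(3)): returned 'AMN', offset=3
After 2 (read(3)): returned 'QW9', offset=6
After 3 (seek(-16, END)): offset=5
After 4 (read(7)): returned '9SGEMC2', offset=12
After 5 (read(1)): returned 'Z', offset=13
After 6 (seek(+2, CUR)): offset=15

Answer: 15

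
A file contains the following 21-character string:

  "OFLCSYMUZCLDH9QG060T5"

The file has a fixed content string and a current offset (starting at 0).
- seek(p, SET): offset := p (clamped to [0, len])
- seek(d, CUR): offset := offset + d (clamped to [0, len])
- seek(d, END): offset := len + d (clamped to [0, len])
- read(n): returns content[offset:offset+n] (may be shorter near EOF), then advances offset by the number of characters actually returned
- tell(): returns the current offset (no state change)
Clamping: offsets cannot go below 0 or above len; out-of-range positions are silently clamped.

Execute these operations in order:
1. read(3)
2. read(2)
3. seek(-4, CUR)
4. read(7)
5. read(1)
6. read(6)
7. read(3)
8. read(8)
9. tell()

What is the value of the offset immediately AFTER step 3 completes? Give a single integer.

After 1 (read(3)): returned 'OFL', offset=3
After 2 (read(2)): returned 'CS', offset=5
After 3 (seek(-4, CUR)): offset=1

Answer: 1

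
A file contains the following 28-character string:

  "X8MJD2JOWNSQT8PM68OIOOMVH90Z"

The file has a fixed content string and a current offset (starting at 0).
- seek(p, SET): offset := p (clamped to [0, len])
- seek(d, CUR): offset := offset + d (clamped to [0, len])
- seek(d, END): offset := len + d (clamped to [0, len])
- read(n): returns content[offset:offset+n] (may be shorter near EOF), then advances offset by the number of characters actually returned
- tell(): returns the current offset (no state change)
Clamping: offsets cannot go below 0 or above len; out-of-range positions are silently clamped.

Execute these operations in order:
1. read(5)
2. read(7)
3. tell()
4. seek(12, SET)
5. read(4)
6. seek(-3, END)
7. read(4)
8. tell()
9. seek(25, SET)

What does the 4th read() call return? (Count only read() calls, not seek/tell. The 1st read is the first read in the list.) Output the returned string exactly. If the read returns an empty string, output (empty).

Answer: 90Z

Derivation:
After 1 (read(5)): returned 'X8MJD', offset=5
After 2 (read(7)): returned '2JOWNSQ', offset=12
After 3 (tell()): offset=12
After 4 (seek(12, SET)): offset=12
After 5 (read(4)): returned 'T8PM', offset=16
After 6 (seek(-3, END)): offset=25
After 7 (read(4)): returned '90Z', offset=28
After 8 (tell()): offset=28
After 9 (seek(25, SET)): offset=25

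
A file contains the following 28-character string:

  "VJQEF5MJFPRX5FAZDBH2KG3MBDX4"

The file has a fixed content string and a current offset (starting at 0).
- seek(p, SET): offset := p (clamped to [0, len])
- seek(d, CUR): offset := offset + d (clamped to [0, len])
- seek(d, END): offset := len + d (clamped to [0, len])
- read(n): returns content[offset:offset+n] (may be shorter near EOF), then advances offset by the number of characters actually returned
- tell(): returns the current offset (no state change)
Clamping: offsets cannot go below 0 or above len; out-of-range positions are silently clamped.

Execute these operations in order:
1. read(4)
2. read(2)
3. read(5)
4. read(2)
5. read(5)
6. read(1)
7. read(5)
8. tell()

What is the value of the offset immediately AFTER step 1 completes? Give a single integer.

After 1 (read(4)): returned 'VJQE', offset=4

Answer: 4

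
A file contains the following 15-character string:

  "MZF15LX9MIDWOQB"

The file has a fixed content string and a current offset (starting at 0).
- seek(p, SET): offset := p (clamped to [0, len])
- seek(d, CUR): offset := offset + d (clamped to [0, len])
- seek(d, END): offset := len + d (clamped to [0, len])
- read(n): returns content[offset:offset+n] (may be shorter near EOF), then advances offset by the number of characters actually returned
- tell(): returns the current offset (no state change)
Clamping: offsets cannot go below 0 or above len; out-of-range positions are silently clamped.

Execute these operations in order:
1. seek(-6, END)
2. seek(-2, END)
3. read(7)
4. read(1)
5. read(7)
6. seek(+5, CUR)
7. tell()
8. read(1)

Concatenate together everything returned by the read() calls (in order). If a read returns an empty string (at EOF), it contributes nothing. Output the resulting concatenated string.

Answer: QB

Derivation:
After 1 (seek(-6, END)): offset=9
After 2 (seek(-2, END)): offset=13
After 3 (read(7)): returned 'QB', offset=15
After 4 (read(1)): returned '', offset=15
After 5 (read(7)): returned '', offset=15
After 6 (seek(+5, CUR)): offset=15
After 7 (tell()): offset=15
After 8 (read(1)): returned '', offset=15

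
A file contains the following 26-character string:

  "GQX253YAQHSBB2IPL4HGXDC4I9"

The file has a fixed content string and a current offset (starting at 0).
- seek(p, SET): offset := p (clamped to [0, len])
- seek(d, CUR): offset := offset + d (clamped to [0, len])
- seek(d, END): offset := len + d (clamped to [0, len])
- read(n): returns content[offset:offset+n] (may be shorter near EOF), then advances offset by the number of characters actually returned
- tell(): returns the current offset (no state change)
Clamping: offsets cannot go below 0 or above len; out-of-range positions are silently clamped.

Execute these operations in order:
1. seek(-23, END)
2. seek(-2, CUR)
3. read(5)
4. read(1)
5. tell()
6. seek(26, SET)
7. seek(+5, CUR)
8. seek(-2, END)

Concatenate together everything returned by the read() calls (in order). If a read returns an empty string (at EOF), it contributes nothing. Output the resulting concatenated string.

After 1 (seek(-23, END)): offset=3
After 2 (seek(-2, CUR)): offset=1
After 3 (read(5)): returned 'QX253', offset=6
After 4 (read(1)): returned 'Y', offset=7
After 5 (tell()): offset=7
After 6 (seek(26, SET)): offset=26
After 7 (seek(+5, CUR)): offset=26
After 8 (seek(-2, END)): offset=24

Answer: QX253Y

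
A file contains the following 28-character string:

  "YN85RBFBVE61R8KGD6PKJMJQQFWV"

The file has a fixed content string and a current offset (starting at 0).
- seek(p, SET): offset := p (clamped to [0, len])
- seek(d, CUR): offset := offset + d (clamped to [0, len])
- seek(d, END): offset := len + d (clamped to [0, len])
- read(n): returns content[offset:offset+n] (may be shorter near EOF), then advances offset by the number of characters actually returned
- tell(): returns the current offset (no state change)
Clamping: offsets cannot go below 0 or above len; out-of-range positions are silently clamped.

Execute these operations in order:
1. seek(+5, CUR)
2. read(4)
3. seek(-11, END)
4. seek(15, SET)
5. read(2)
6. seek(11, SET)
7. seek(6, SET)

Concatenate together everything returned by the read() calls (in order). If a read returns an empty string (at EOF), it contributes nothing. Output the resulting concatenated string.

Answer: BFBVGD

Derivation:
After 1 (seek(+5, CUR)): offset=5
After 2 (read(4)): returned 'BFBV', offset=9
After 3 (seek(-11, END)): offset=17
After 4 (seek(15, SET)): offset=15
After 5 (read(2)): returned 'GD', offset=17
After 6 (seek(11, SET)): offset=11
After 7 (seek(6, SET)): offset=6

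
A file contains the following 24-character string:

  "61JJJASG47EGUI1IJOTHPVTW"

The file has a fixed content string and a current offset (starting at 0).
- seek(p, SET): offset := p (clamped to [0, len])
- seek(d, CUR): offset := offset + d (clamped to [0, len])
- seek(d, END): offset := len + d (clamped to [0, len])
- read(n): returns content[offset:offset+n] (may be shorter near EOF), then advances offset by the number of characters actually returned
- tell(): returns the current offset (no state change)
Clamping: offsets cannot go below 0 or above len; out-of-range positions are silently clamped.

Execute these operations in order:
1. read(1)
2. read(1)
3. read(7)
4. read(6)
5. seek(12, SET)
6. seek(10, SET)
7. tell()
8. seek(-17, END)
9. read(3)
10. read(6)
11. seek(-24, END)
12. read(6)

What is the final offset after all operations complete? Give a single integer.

After 1 (read(1)): returned '6', offset=1
After 2 (read(1)): returned '1', offset=2
After 3 (read(7)): returned 'JJJASG4', offset=9
After 4 (read(6)): returned '7EGUI1', offset=15
After 5 (seek(12, SET)): offset=12
After 6 (seek(10, SET)): offset=10
After 7 (tell()): offset=10
After 8 (seek(-17, END)): offset=7
After 9 (read(3)): returned 'G47', offset=10
After 10 (read(6)): returned 'EGUI1I', offset=16
After 11 (seek(-24, END)): offset=0
After 12 (read(6)): returned '61JJJA', offset=6

Answer: 6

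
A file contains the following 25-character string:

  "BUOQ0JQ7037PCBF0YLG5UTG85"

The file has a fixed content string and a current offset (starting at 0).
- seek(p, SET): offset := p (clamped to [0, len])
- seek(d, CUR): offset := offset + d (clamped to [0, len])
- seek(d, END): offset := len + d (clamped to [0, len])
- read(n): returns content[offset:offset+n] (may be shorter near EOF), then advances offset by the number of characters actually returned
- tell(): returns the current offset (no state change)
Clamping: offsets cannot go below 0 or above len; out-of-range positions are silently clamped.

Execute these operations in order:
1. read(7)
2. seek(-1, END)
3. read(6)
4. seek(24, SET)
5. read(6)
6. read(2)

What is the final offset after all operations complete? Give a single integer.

After 1 (read(7)): returned 'BUOQ0JQ', offset=7
After 2 (seek(-1, END)): offset=24
After 3 (read(6)): returned '5', offset=25
After 4 (seek(24, SET)): offset=24
After 5 (read(6)): returned '5', offset=25
After 6 (read(2)): returned '', offset=25

Answer: 25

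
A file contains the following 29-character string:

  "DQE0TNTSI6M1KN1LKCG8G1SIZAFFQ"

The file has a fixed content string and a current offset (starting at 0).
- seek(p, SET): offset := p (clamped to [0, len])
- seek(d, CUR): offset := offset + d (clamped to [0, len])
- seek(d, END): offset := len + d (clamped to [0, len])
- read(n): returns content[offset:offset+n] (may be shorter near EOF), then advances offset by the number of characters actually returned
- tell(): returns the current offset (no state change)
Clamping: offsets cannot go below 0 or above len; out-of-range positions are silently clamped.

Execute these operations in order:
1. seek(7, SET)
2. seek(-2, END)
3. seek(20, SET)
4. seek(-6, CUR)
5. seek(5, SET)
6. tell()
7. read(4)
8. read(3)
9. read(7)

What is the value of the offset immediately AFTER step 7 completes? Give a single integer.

Answer: 9

Derivation:
After 1 (seek(7, SET)): offset=7
After 2 (seek(-2, END)): offset=27
After 3 (seek(20, SET)): offset=20
After 4 (seek(-6, CUR)): offset=14
After 5 (seek(5, SET)): offset=5
After 6 (tell()): offset=5
After 7 (read(4)): returned 'NTSI', offset=9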